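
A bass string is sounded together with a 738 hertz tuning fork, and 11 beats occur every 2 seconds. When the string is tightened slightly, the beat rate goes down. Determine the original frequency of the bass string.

Beat frequency = 11/2 = 5.5 Hz.
|f − 738| = 5.5, so the bass string was at either 732.5 Hz or 743.5 Hz.
Increasing tension raises a string's frequency; the adjustment raises the bass string's frequency.
The beat rate fell, so the adjustment moved the bass string toward 738 Hz — it must have started below the reference.

732.5 Hz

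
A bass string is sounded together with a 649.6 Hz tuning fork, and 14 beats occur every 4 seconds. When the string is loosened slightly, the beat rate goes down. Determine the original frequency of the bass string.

653.1 Hz

Beat frequency = 14/4 = 3.5 Hz.
|f − 649.6| = 3.5, so the bass string was at either 646.1 Hz or 653.1 Hz.
Reducing tension lowers a string's frequency; the adjustment lowers the bass string's frequency.
The beat rate fell, so the adjustment moved the bass string toward 649.6 Hz — it must have started above the reference.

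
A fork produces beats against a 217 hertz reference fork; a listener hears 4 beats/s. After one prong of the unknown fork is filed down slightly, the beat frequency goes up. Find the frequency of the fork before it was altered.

221 Hz

|f − 217| = 4, so the fork was at either 213 Hz or 221 Hz.
Filing a prong removes mass and raises the fork's frequency; the adjustment raises the fork's frequency.
The beat rate rose, so the adjustment moved the fork further from 217 Hz — it was already above the reference.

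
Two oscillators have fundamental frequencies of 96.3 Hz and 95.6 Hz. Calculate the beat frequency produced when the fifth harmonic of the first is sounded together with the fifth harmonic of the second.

Fifth harmonic of the first: 5·96.3 = 481.5 Hz.
Fifth harmonic of the second: 5·95.6 = 478.0 Hz.
f_beat = |481.5 − 478.0| = 3.5 Hz.

3.5 Hz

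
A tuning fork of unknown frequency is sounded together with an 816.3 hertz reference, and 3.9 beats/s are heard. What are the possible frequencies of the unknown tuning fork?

|f − 816.3| = 3.9, so f = 816.3 ± 3.9.

812.4 Hz or 820.2 Hz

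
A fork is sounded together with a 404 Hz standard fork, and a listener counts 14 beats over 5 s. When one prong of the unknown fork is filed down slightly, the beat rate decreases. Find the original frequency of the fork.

Beat frequency = 14/5 = 2.8 Hz.
|f − 404| = 2.8, so the fork was at either 401.2 Hz or 406.8 Hz.
Filing a prong removes mass and raises the fork's frequency; the adjustment raises the fork's frequency.
The beat rate fell, so the adjustment moved the fork toward 404 Hz — it must have started below the reference.

401.2 Hz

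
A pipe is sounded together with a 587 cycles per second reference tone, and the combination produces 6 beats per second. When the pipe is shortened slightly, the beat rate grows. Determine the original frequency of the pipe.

593 Hz

|f − 587| = 6, so the pipe was at either 581 Hz or 593 Hz.
A shorter pipe has a higher fundamental; the adjustment raises the pipe's frequency.
The beat rate rose, so the adjustment moved the pipe further from 587 Hz — it was already above the reference.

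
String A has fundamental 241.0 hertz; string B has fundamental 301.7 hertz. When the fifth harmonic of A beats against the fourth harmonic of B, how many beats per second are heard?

1.8 Hz

Fifth harmonic of the first: 5·241.0 = 1205.0 Hz.
Fourth harmonic of the second: 4·301.7 = 1206.8 Hz.
f_beat = |1205.0 − 1206.8| = 1.8 Hz.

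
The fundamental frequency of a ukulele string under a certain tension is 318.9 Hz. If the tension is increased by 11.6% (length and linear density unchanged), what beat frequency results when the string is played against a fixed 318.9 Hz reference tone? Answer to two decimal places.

17.99 Hz

For a string, f ∝ √T, so the new frequency is 318.9·√1.116 = 336.8888 Hz.
f_beat = |336.8888 − 318.9| = 17.99 Hz.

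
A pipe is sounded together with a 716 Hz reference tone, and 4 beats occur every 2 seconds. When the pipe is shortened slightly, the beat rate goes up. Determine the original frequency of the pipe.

Beat frequency = 4/2 = 2 Hz.
|f − 716| = 2, so the pipe was at either 714 Hz or 718 Hz.
A shorter pipe has a higher fundamental; the adjustment raises the pipe's frequency.
The beat rate rose, so the adjustment moved the pipe further from 716 Hz — it was already above the reference.

718 Hz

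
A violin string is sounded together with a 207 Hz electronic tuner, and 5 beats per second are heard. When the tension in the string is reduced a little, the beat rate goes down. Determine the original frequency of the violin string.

|f − 207| = 5, so the violin string was at either 202 Hz or 212 Hz.
Lower tension means lower frequency; the adjustment lowers the violin string's frequency.
The beat rate fell, so the adjustment moved the violin string toward 207 Hz — it must have started above the reference.

212 Hz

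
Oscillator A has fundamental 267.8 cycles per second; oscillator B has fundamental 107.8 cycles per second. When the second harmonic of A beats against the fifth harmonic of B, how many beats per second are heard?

3.4 Hz

Second harmonic of the first: 2·267.8 = 535.6 Hz.
Fifth harmonic of the second: 5·107.8 = 539.0 Hz.
f_beat = |535.6 − 539.0| = 3.4 Hz.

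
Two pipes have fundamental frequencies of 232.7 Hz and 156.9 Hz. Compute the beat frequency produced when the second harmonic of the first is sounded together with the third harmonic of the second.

Second harmonic of the first: 2·232.7 = 465.4 Hz.
Third harmonic of the second: 3·156.9 = 470.7 Hz.
f_beat = |465.4 − 470.7| = 5.3 Hz.

5.3 Hz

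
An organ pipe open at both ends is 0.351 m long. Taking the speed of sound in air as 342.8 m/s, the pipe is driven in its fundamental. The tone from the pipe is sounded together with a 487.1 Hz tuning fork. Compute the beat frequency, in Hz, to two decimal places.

1.22 Hz

Open pipe: f_n = n·v/(2L) = 1·342.8/(2·0.351) = 488.3191 Hz.
f_beat = |488.3191 − 487.1| = 1.22 Hz.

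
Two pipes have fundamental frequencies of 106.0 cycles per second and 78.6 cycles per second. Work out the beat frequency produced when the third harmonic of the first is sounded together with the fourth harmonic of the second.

3.6 Hz

Third harmonic of the first: 3·106.0 = 318.0 Hz.
Fourth harmonic of the second: 4·78.6 = 314.4 Hz.
f_beat = |318.0 − 314.4| = 3.6 Hz.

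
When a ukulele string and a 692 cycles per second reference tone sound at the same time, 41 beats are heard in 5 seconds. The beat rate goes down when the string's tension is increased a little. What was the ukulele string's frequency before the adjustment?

Beat frequency = 41/5 = 8.2 Hz.
|f − 692| = 8.2, so the ukulele string was at either 683.8 Hz or 700.2 Hz.
Higher tension means higher frequency; the adjustment raises the ukulele string's frequency.
The beat rate fell, so the adjustment moved the ukulele string toward 692 Hz — it must have started below the reference.

683.8 Hz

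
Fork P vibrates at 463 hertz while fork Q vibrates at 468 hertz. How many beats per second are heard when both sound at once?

f_beat = |f₁ − f₂|.
|463 − 468| = 5 Hz.

5 Hz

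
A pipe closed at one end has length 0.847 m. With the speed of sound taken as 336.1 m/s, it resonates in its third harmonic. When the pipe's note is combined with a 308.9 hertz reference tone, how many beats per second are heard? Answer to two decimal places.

11.29 Hz

Closed pipe (odd harmonics): f_n = n·v/(4L) = 3·336.1/(4·0.847) = 297.6092 Hz.
f_beat = |297.6092 − 308.9| = 11.29 Hz.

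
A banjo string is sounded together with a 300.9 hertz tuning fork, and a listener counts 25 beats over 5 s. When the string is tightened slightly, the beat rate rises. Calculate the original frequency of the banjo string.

305.9 Hz

Beat frequency = 25/5 = 5 Hz.
|f − 300.9| = 5, so the banjo string was at either 295.9 Hz or 305.9 Hz.
Increasing tension raises a string's frequency; the adjustment raises the banjo string's frequency.
The beat rate rose, so the adjustment moved the banjo string further from 300.9 Hz — it was already above the reference.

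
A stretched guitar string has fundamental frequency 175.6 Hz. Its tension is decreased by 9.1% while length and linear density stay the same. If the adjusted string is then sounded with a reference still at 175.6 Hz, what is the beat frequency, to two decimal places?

8.18 Hz

For a string, f ∝ √T, so the new frequency is 175.6·√0.909 = 167.4197 Hz.
f_beat = |167.4197 − 175.6| = 8.18 Hz.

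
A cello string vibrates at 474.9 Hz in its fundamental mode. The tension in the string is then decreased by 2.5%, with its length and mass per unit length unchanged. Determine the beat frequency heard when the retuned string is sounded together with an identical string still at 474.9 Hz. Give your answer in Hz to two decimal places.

5.97 Hz

For a string, f ∝ √T, so the new frequency is 474.9·√0.975 = 468.9262 Hz.
f_beat = |468.9262 − 474.9| = 5.97 Hz.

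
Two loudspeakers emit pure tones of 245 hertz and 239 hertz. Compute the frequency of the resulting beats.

f_beat = |f₁ − f₂|.
|245 − 239| = 6 Hz.

6 Hz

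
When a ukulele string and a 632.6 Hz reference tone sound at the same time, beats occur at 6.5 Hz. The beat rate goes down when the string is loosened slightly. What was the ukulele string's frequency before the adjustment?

639.1 Hz

|f − 632.6| = 6.5, so the ukulele string was at either 626.1 Hz or 639.1 Hz.
Reducing tension lowers a string's frequency; the adjustment lowers the ukulele string's frequency.
The beat rate fell, so the adjustment moved the ukulele string toward 632.6 Hz — it must have started above the reference.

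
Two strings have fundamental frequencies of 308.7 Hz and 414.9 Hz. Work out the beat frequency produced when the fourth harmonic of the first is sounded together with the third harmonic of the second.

Fourth harmonic of the first: 4·308.7 = 1234.8 Hz.
Third harmonic of the second: 3·414.9 = 1244.7 Hz.
f_beat = |1234.8 − 1244.7| = 9.9 Hz.

9.9 Hz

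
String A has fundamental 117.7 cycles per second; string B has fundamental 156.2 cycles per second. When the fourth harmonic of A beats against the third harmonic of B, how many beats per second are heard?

Fourth harmonic of the first: 4·117.7 = 470.8 Hz.
Third harmonic of the second: 3·156.2 = 468.6 Hz.
f_beat = |470.8 − 468.6| = 2.2 Hz.

2.2 Hz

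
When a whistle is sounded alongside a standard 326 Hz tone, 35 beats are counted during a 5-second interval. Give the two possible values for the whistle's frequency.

Beat frequency = 35/5 = 7 Hz.
|f − 326| = 7, so f = 326 ± 7.

319 Hz or 333 Hz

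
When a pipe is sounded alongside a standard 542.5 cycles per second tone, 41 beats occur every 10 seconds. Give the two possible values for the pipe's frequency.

538.4 Hz or 546.6 Hz

Beat frequency = 41/10 = 4.1 Hz.
|f − 542.5| = 4.1, so f = 542.5 ± 4.1.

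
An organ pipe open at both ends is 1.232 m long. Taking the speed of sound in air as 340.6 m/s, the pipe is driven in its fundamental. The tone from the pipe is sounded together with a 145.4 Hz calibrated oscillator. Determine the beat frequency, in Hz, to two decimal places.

Open pipe: f_n = n·v/(2L) = 1·340.6/(2·1.232) = 138.2305 Hz.
f_beat = |138.2305 − 145.4| = 7.17 Hz.

7.17 Hz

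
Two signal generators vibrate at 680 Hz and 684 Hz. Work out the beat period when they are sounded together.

0.250 s

f_beat = |680 − 684| = 4 Hz.
Beat period T = 1 / f_beat = 1 / 4 s.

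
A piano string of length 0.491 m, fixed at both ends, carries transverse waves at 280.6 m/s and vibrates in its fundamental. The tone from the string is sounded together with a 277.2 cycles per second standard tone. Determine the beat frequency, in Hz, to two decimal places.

8.54 Hz

For a string fixed at both ends, f_n = n·v/(2L) = 1·280.6/(2·0.491) = 285.7434 Hz.
f_beat = |285.7434 − 277.2| = 8.54 Hz.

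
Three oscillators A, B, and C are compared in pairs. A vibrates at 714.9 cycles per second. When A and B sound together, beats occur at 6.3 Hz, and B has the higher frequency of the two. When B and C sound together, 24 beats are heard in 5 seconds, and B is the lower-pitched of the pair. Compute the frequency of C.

726 Hz

B is above A, so f_B = 714.9 + 6.3 = 721.2 Hz.
B–C: Beat frequency = 24/5 = 4.8 Hz.
C is above B, so f_C = 721.2 + 4.8 = 726 Hz.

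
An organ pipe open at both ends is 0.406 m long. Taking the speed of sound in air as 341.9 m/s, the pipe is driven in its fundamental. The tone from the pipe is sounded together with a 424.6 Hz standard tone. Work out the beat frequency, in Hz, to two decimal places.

3.54 Hz

Open pipe: f_n = n·v/(2L) = 1·341.9/(2·0.406) = 421.0591 Hz.
f_beat = |421.0591 − 424.6| = 3.54 Hz.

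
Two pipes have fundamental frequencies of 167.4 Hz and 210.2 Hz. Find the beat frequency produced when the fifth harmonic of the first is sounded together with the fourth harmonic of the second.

3.8 Hz

Fifth harmonic of the first: 5·167.4 = 837.0 Hz.
Fourth harmonic of the second: 4·210.2 = 840.8 Hz.
f_beat = |837.0 − 840.8| = 3.8 Hz.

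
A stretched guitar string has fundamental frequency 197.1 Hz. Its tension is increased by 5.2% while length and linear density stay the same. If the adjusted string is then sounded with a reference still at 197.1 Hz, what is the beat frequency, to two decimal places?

5.06 Hz

For a string, f ∝ √T, so the new frequency is 197.1·√1.052 = 202.1597 Hz.
f_beat = |202.1597 − 197.1| = 5.06 Hz.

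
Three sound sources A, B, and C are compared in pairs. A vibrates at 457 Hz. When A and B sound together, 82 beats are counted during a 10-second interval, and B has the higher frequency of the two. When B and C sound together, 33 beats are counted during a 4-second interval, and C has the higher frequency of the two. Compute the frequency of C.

473.45 Hz

A–B: Beat frequency = 82/10 = 8.2 Hz.
B is above A, so f_B = 457 + 8.2 = 465.2 Hz.
B–C: Beat frequency = 33/4 = 8.25 Hz.
C is above B, so f_C = 465.2 + 8.25 = 473.45 Hz.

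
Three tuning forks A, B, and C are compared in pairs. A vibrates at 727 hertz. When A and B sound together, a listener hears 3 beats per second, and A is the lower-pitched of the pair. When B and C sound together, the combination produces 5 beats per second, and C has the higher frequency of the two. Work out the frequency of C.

B is above A, so f_B = 727 + 3 = 730 Hz.
C is above B, so f_C = 730 + 5 = 735 Hz.

735 Hz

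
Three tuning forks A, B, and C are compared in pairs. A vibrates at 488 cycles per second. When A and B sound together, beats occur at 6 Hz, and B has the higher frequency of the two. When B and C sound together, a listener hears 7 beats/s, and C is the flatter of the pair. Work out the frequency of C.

B is above A, so f_B = 488 + 6 = 494 Hz.
C is below B, so f_C = 494 − 7 = 487 Hz.

487 Hz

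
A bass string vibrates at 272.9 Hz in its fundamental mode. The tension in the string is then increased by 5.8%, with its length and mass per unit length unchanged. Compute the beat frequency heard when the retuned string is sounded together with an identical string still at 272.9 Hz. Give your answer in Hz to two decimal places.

For a string, f ∝ √T, so the new frequency is 272.9·√1.058 = 280.7026 Hz.
f_beat = |280.7026 − 272.9| = 7.80 Hz.

7.80 Hz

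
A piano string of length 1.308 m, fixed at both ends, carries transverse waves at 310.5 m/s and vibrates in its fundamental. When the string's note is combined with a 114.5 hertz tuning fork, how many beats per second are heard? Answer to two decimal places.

4.19 Hz

For a string fixed at both ends, f_n = n·v/(2L) = 1·310.5/(2·1.308) = 118.6927 Hz.
f_beat = |118.6927 − 114.5| = 4.19 Hz.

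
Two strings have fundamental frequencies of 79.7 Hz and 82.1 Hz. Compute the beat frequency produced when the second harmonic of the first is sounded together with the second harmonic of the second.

4.8 Hz

Second harmonic of the first: 2·79.7 = 159.4 Hz.
Second harmonic of the second: 2·82.1 = 164.2 Hz.
f_beat = |159.4 − 164.2| = 4.8 Hz.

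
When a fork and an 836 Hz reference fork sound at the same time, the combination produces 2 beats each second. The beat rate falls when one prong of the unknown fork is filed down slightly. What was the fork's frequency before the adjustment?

|f − 836| = 2, so the fork was at either 834 Hz or 838 Hz.
Filing a prong removes mass and raises the fork's frequency; the adjustment raises the fork's frequency.
The beat rate fell, so the adjustment moved the fork toward 836 Hz — it must have started below the reference.

834 Hz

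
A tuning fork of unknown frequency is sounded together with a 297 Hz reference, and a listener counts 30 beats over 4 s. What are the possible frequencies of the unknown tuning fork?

Beat frequency = 30/4 = 7.5 Hz.
|f − 297| = 7.5, so f = 297 ± 7.5.

289.5 Hz or 304.5 Hz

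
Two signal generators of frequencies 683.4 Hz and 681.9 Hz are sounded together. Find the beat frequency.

Beats arise from superposition of two nearby frequencies; the beat rate is |f₁ − f₂|.
|683.4 − 681.9| = 1.5 Hz.

1.5 Hz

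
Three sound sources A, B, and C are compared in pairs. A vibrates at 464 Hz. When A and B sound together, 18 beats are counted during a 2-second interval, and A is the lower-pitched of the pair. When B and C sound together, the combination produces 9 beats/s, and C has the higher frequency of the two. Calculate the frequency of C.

482 Hz

A–B: Beat frequency = 18/2 = 9 Hz.
B is above A, so f_B = 464 + 9 = 473 Hz.
C is above B, so f_C = 473 + 9 = 482 Hz.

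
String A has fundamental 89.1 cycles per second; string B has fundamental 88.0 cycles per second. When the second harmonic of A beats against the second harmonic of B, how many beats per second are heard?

2.2 Hz

Second harmonic of the first: 2·89.1 = 178.2 Hz.
Second harmonic of the second: 2·88.0 = 176.0 Hz.
f_beat = |178.2 − 176.0| = 2.2 Hz.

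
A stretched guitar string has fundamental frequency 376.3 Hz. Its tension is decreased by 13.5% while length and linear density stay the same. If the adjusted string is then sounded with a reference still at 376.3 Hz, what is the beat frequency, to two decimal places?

26.32 Hz

For a string, f ∝ √T, so the new frequency is 376.3·√0.865 = 349.9792 Hz.
f_beat = |349.9792 − 376.3| = 26.32 Hz.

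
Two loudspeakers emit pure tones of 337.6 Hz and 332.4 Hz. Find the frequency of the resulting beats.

f_beat = |f₁ − f₂|.
|337.6 − 332.4| = 5.2 Hz.

5.2 Hz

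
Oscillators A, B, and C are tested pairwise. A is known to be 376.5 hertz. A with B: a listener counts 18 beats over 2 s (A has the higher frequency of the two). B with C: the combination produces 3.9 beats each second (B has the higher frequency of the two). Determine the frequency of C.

A–B: Beat frequency = 18/2 = 9 Hz.
B is below A, so f_B = 376.5 − 9 = 367.5 Hz.
C is below B, so f_C = 367.5 − 3.9 = 363.6 Hz.

363.6 Hz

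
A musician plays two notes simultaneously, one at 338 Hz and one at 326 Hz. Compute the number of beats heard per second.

The beat frequency equals the magnitude of the frequency difference.
|338 − 326| = 12 Hz.

12 Hz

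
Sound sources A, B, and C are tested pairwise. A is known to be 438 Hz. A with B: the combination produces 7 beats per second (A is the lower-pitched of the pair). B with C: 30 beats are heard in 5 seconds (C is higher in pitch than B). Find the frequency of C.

451 Hz

B is above A, so f_B = 438 + 7 = 445 Hz.
B–C: Beat frequency = 30/5 = 6 Hz.
C is above B, so f_C = 445 + 6 = 451 Hz.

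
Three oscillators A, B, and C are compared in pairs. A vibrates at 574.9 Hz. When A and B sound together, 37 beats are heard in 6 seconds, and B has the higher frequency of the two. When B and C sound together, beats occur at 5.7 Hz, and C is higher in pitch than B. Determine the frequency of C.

A–B: Beat frequency = 37/6 = 6.1667 Hz.
B is above A, so f_B = 574.9 + 6.1667 = 581.0667 Hz.
C is above B, so f_C = 581.0667 + 5.7 = 586.7667 Hz.

586.7667 Hz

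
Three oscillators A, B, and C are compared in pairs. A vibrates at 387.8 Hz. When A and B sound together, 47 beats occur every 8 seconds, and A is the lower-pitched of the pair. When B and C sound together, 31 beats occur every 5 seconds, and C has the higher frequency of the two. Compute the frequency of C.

A–B: Beat frequency = 47/8 = 5.875 Hz.
B is above A, so f_B = 387.8 + 5.875 = 393.675 Hz.
B–C: Beat frequency = 31/5 = 6.2 Hz.
C is above B, so f_C = 393.675 + 6.2 = 399.875 Hz.

399.875 Hz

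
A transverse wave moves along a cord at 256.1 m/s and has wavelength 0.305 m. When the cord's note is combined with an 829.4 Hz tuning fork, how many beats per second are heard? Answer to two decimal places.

10.27 Hz

Source frequency f = v/λ = 256.1/0.305 = 839.6721 Hz.
f_beat = |839.6721 − 829.4| = 10.27 Hz.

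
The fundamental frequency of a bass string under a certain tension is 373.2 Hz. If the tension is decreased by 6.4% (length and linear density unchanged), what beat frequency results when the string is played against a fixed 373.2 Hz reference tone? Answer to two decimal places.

For a string, f ∝ √T, so the new frequency is 373.2·√0.936 = 361.0602 Hz.
f_beat = |361.0602 − 373.2| = 12.14 Hz.

12.14 Hz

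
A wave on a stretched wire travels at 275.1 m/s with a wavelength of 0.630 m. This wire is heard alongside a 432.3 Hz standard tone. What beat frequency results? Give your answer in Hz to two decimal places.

Source frequency f = v/λ = 275.1/0.630 = 436.6667 Hz.
f_beat = |436.6667 − 432.3| = 4.37 Hz.

4.37 Hz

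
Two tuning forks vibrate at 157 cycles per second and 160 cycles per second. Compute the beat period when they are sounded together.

0.333 s

f_beat = |157 − 160| = 3 Hz.
Beat period T = 1 / f_beat = 1 / 3 s.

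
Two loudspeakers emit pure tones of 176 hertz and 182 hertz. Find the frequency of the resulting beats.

6 Hz

Beats arise from superposition of two nearby frequencies; the beat rate is |f₁ − f₂|.
|176 − 182| = 6 Hz.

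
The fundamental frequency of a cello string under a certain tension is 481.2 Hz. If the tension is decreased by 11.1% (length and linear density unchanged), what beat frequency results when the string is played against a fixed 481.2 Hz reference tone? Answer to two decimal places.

27.49 Hz

For a string, f ∝ √T, so the new frequency is 481.2·√0.889 = 453.7081 Hz.
f_beat = |453.7081 − 481.2| = 27.49 Hz.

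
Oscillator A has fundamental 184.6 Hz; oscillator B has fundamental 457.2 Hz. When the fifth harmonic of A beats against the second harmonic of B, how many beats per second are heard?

Fifth harmonic of the first: 5·184.6 = 923.0 Hz.
Second harmonic of the second: 2·457.2 = 914.4 Hz.
f_beat = |923.0 − 914.4| = 8.6 Hz.

8.6 Hz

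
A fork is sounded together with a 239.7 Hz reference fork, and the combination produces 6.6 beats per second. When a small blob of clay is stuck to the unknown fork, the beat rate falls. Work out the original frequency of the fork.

|f − 239.7| = 6.6, so the fork was at either 233.1 Hz or 246.3 Hz.
Adding mass to a fork lowers its frequency; the adjustment lowers the fork's frequency.
The beat rate fell, so the adjustment moved the fork toward 239.7 Hz — it must have started above the reference.

246.3 Hz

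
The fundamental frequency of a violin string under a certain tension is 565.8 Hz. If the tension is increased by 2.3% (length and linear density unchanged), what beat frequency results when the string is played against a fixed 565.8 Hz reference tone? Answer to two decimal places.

For a string, f ∝ √T, so the new frequency is 565.8·√1.023 = 572.2697 Hz.
f_beat = |572.2697 − 565.8| = 6.47 Hz.

6.47 Hz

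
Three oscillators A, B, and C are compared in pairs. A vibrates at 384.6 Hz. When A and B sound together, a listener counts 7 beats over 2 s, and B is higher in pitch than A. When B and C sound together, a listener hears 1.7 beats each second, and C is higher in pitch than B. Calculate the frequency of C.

389.8 Hz

A–B: Beat frequency = 7/2 = 3.5 Hz.
B is above A, so f_B = 384.6 + 3.5 = 388.1 Hz.
C is above B, so f_C = 388.1 + 1.7 = 389.8 Hz.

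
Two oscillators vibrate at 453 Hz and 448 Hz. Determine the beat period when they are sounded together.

0.200 s

f_beat = |453 − 448| = 5 Hz.
Beat period T = 1 / f_beat = 1 / 5 s.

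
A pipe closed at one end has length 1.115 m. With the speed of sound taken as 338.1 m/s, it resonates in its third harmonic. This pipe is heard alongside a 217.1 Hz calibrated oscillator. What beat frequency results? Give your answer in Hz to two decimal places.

Closed pipe (odd harmonics): f_n = n·v/(4L) = 3·338.1/(4·1.115) = 227.4215 Hz.
f_beat = |227.4215 − 217.1| = 10.32 Hz.

10.32 Hz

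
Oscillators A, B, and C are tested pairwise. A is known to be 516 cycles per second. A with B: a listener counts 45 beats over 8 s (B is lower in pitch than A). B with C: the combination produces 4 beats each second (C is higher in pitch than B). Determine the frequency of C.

514.375 Hz

A–B: Beat frequency = 45/8 = 5.625 Hz.
B is below A, so f_B = 516 − 5.625 = 510.375 Hz.
C is above B, so f_C = 510.375 + 4 = 514.375 Hz.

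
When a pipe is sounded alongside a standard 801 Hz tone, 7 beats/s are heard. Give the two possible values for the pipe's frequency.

794 Hz or 808 Hz

|f − 801| = 7, so f = 801 ± 7.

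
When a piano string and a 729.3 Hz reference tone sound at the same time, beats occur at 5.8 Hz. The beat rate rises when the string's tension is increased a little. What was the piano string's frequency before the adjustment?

|f − 729.3| = 5.8, so the piano string was at either 723.5 Hz or 735.1 Hz.
Higher tension means higher frequency; the adjustment raises the piano string's frequency.
The beat rate rose, so the adjustment moved the piano string further from 729.3 Hz — it was already above the reference.

735.1 Hz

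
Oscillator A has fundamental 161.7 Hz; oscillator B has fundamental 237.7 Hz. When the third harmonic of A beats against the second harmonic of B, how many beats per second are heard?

9.7 Hz

Third harmonic of the first: 3·161.7 = 485.1 Hz.
Second harmonic of the second: 2·237.7 = 475.4 Hz.
f_beat = |485.1 − 475.4| = 9.7 Hz.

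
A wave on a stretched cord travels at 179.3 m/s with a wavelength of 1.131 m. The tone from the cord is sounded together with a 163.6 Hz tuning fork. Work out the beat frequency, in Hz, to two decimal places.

Source frequency f = v/λ = 179.3/1.131 = 158.5323 Hz.
f_beat = |158.5323 − 163.6| = 5.07 Hz.

5.07 Hz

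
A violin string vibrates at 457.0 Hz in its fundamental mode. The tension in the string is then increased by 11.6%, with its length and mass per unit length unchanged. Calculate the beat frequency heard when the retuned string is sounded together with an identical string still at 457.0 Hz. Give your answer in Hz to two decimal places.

For a string, f ∝ √T, so the new frequency is 457.0·√1.116 = 482.7789 Hz.
f_beat = |482.7789 − 457.0| = 25.78 Hz.

25.78 Hz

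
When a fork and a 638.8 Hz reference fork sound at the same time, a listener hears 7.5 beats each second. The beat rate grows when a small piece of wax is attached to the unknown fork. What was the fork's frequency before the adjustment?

631.3 Hz

|f − 638.8| = 7.5, so the fork was at either 631.3 Hz or 646.3 Hz.
Loading a fork with wax lowers its frequency; the adjustment lowers the fork's frequency.
The beat rate rose, so the adjustment moved the fork further from 638.8 Hz — it was already below the reference.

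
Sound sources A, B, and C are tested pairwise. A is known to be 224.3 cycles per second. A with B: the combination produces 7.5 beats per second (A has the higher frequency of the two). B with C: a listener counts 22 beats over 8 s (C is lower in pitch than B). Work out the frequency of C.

214.05 Hz

B is below A, so f_B = 224.3 − 7.5 = 216.8 Hz.
B–C: Beat frequency = 22/8 = 2.75 Hz.
C is below B, so f_C = 216.8 − 2.75 = 214.05 Hz.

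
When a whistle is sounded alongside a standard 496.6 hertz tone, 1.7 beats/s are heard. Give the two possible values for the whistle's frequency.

|f − 496.6| = 1.7, so f = 496.6 ± 1.7.

494.9 Hz or 498.3 Hz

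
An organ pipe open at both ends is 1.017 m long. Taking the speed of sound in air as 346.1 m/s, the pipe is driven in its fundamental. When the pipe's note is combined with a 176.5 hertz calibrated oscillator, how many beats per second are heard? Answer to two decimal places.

6.34 Hz

Open pipe: f_n = n·v/(2L) = 1·346.1/(2·1.017) = 170.1573 Hz.
f_beat = |170.1573 − 176.5| = 6.34 Hz.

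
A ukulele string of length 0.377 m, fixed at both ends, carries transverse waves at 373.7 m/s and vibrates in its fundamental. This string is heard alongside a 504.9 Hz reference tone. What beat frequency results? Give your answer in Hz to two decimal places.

For a string fixed at both ends, f_n = n·v/(2L) = 1·373.7/(2·0.377) = 495.6233 Hz.
f_beat = |495.6233 − 504.9| = 9.28 Hz.

9.28 Hz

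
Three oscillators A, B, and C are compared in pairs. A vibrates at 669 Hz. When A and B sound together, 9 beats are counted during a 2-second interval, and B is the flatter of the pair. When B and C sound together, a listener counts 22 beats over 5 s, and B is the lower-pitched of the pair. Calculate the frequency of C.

668.9 Hz

A–B: Beat frequency = 9/2 = 4.5 Hz.
B is below A, so f_B = 669 − 4.5 = 664.5 Hz.
B–C: Beat frequency = 22/5 = 4.4 Hz.
C is above B, so f_C = 664.5 + 4.4 = 668.9 Hz.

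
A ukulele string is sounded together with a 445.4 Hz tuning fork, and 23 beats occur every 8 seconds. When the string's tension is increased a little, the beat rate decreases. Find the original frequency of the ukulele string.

Beat frequency = 23/8 = 2.875 Hz.
|f − 445.4| = 2.875, so the ukulele string was at either 442.525 Hz or 448.275 Hz.
Higher tension means higher frequency; the adjustment raises the ukulele string's frequency.
The beat rate fell, so the adjustment moved the ukulele string toward 445.4 Hz — it must have started below the reference.

442.525 Hz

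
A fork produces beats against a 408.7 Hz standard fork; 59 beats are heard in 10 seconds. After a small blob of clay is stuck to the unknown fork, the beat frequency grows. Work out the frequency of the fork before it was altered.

Beat frequency = 59/10 = 5.9 Hz.
|f − 408.7| = 5.9, so the fork was at either 402.8 Hz or 414.6 Hz.
Adding mass to a fork lowers its frequency; the adjustment lowers the fork's frequency.
The beat rate rose, so the adjustment moved the fork further from 408.7 Hz — it was already below the reference.

402.8 Hz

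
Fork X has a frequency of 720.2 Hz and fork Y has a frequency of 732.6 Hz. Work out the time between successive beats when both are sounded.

f_beat = |720.2 − 732.6| = 12.4 Hz.
Beat period T = 1 / f_beat = 1 / 12.4 s.

0.081 s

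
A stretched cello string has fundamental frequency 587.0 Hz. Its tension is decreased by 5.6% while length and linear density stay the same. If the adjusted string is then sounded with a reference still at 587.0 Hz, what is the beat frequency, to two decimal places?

For a string, f ∝ √T, so the new frequency is 587.0·√0.944 = 570.3272 Hz.
f_beat = |570.3272 − 587.0| = 16.67 Hz.

16.67 Hz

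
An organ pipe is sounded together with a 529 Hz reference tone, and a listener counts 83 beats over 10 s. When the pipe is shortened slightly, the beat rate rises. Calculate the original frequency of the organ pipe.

537.3 Hz

Beat frequency = 83/10 = 8.3 Hz.
|f − 529| = 8.3, so the organ pipe was at either 520.7 Hz or 537.3 Hz.
A shorter pipe has a higher fundamental; the adjustment raises the organ pipe's frequency.
The beat rate rose, so the adjustment moved the organ pipe further from 529 Hz — it was already above the reference.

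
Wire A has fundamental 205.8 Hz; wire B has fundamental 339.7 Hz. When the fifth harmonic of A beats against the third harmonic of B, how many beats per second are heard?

9.9 Hz

Fifth harmonic of the first: 5·205.8 = 1029.0 Hz.
Third harmonic of the second: 3·339.7 = 1019.1 Hz.
f_beat = |1029.0 − 1019.1| = 9.9 Hz.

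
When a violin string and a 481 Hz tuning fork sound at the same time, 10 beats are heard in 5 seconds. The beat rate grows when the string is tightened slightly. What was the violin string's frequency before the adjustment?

Beat frequency = 10/5 = 2 Hz.
|f − 481| = 2, so the violin string was at either 479 Hz or 483 Hz.
Increasing tension raises a string's frequency; the adjustment raises the violin string's frequency.
The beat rate rose, so the adjustment moved the violin string further from 481 Hz — it was already above the reference.

483 Hz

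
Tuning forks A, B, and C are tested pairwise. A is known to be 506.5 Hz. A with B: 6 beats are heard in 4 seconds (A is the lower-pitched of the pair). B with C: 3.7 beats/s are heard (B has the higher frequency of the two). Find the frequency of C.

504.3 Hz

A–B: Beat frequency = 6/4 = 1.5 Hz.
B is above A, so f_B = 506.5 + 1.5 = 508 Hz.
C is below B, so f_C = 508 − 3.7 = 504.3 Hz.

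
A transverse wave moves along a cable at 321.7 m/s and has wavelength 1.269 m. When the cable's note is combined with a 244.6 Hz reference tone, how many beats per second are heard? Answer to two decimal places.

8.91 Hz

Source frequency f = v/λ = 321.7/1.269 = 253.5067 Hz.
f_beat = |253.5067 − 244.6| = 8.91 Hz.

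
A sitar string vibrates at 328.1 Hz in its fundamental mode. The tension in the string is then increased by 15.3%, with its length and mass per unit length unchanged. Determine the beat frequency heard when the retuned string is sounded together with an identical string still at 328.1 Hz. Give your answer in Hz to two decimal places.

For a string, f ∝ √T, so the new frequency is 328.1·√1.153 = 352.3067 Hz.
f_beat = |352.3067 − 328.1| = 24.21 Hz.

24.21 Hz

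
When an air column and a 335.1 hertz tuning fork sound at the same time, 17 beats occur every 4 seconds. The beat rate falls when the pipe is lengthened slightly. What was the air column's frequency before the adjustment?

Beat frequency = 17/4 = 4.25 Hz.
|f − 335.1| = 4.25, so the air column was at either 330.85 Hz or 339.35 Hz.
A longer pipe has a lower fundamental; the adjustment lowers the air column's frequency.
The beat rate fell, so the adjustment moved the air column toward 335.1 Hz — it must have started above the reference.

339.35 Hz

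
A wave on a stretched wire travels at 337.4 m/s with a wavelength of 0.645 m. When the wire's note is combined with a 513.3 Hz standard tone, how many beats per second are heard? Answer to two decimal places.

9.80 Hz

Source frequency f = v/λ = 337.4/0.645 = 523.1008 Hz.
f_beat = |523.1008 − 513.3| = 9.80 Hz.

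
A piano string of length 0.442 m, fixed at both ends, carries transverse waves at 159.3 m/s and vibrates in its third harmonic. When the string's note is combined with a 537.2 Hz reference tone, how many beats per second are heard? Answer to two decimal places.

3.41 Hz

For a string fixed at both ends, f_n = n·v/(2L) = 3·159.3/(2·0.442) = 540.6109 Hz.
f_beat = |540.6109 − 537.2| = 3.41 Hz.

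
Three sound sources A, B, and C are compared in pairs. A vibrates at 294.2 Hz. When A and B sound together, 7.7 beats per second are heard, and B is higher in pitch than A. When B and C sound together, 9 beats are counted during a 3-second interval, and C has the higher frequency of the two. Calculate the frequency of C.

B is above A, so f_B = 294.2 + 7.7 = 301.9 Hz.
B–C: Beat frequency = 9/3 = 3 Hz.
C is above B, so f_C = 301.9 + 3 = 304.9 Hz.

304.9 Hz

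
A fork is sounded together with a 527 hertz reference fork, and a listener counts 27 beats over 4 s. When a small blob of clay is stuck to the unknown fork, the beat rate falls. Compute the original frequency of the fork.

Beat frequency = 27/4 = 6.75 Hz.
|f − 527| = 6.75, so the fork was at either 520.25 Hz or 533.75 Hz.
Adding mass to a fork lowers its frequency; the adjustment lowers the fork's frequency.
The beat rate fell, so the adjustment moved the fork toward 527 Hz — it must have started above the reference.

533.75 Hz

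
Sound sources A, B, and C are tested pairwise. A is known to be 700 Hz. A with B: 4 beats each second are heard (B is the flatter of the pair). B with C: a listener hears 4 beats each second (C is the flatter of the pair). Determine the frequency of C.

692 Hz

B is below A, so f_B = 700 − 4 = 696 Hz.
C is below B, so f_C = 696 − 4 = 692 Hz.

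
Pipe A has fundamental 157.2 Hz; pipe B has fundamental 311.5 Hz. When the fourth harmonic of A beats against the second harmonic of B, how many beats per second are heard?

Fourth harmonic of the first: 4·157.2 = 628.8 Hz.
Second harmonic of the second: 2·311.5 = 623.0 Hz.
f_beat = |628.8 − 623.0| = 5.8 Hz.

5.8 Hz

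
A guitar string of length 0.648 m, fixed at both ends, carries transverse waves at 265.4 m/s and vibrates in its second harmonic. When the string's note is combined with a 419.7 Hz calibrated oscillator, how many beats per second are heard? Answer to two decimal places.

10.13 Hz

For a string fixed at both ends, f_n = n·v/(2L) = 2·265.4/(2·0.648) = 409.5679 Hz.
f_beat = |409.5679 − 419.7| = 10.13 Hz.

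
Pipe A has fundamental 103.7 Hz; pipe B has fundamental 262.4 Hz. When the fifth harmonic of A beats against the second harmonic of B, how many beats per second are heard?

Fifth harmonic of the first: 5·103.7 = 518.5 Hz.
Second harmonic of the second: 2·262.4 = 524.8 Hz.
f_beat = |518.5 − 524.8| = 6.3 Hz.

6.3 Hz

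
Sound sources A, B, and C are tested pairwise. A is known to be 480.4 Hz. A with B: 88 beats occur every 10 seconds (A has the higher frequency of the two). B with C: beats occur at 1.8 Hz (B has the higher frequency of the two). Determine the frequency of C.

469.8 Hz

A–B: Beat frequency = 88/10 = 8.8 Hz.
B is below A, so f_B = 480.4 − 8.8 = 471.6 Hz.
C is below B, so f_C = 471.6 − 1.8 = 469.8 Hz.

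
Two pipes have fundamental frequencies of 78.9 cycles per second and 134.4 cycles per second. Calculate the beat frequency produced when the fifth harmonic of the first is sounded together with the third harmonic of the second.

Fifth harmonic of the first: 5·78.9 = 394.5 Hz.
Third harmonic of the second: 3·134.4 = 403.2 Hz.
f_beat = |394.5 − 403.2| = 8.7 Hz.

8.7 Hz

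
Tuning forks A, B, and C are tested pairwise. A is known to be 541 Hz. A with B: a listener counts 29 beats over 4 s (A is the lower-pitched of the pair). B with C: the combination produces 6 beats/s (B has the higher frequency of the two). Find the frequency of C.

A–B: Beat frequency = 29/4 = 7.25 Hz.
B is above A, so f_B = 541 + 7.25 = 548.25 Hz.
C is below B, so f_C = 548.25 − 6 = 542.25 Hz.

542.25 Hz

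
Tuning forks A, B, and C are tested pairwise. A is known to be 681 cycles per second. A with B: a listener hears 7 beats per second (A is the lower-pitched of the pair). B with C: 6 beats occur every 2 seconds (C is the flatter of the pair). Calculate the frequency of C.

B is above A, so f_B = 681 + 7 = 688 Hz.
B–C: Beat frequency = 6/2 = 3 Hz.
C is below B, so f_C = 688 − 3 = 685 Hz.

685 Hz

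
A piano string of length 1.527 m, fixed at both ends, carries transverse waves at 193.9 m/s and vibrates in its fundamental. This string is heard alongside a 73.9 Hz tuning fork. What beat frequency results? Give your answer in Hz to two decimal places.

10.41 Hz

For a string fixed at both ends, f_n = n·v/(2L) = 1·193.9/(2·1.527) = 63.4905 Hz.
f_beat = |63.4905 − 73.9| = 10.41 Hz.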